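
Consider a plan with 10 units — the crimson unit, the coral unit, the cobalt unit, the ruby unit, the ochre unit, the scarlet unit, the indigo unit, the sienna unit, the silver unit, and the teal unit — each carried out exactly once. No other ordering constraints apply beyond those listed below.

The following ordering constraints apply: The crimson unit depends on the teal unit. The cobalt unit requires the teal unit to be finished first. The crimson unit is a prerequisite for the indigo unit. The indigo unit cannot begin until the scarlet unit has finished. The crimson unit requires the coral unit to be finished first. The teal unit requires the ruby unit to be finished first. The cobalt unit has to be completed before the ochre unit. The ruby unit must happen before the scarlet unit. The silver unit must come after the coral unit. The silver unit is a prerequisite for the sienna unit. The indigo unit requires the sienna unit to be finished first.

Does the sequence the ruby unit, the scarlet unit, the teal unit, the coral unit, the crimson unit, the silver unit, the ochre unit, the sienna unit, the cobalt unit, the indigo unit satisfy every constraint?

Here the cobalt unit comes after the ochre unit.
But one of the constraints requires the cobalt unit before the ochre unit, so this ordering violates it.

No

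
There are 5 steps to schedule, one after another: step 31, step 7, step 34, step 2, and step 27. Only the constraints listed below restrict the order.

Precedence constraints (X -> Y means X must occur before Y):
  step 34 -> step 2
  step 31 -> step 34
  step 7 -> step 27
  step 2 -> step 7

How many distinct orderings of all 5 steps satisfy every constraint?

1

Step 31 is the only step with nothing required before it, so every ordering starts there.
Continuing from there, at each step only one step has all its prerequisites placed, so the ordering is fully determined — there is exactly 1.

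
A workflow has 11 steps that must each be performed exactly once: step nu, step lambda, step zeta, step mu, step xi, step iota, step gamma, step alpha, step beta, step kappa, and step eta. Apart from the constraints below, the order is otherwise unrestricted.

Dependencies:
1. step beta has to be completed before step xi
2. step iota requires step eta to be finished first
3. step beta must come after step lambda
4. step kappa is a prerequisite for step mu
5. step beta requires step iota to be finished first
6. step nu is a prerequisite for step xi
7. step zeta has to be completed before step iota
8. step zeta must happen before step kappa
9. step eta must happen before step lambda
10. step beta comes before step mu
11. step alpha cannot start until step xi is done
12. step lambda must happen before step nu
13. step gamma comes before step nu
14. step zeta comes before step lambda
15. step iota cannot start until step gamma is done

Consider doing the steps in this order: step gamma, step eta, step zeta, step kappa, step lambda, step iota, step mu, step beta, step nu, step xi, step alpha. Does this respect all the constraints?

The sequence places step mu ahead of step beta.
That contradicts the constraint that step beta must precede step mu.

No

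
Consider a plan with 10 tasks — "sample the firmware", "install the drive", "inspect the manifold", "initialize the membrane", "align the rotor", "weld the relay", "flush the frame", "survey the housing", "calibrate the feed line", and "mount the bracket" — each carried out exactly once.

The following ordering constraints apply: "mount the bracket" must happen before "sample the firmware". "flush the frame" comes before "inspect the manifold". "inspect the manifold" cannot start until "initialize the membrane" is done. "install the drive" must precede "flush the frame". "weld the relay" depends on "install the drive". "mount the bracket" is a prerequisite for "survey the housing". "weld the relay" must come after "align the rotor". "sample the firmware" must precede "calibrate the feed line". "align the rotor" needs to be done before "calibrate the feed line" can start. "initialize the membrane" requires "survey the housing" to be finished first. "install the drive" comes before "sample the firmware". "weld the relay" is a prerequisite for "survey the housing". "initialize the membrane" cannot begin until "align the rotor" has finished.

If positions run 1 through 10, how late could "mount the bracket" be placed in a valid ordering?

Every task that must follow "mount the bracket" has to come after it. Tracing all chains starting from "mount the bracket", those tasks are: "sample the firmware", "inspect the manifold", "initialize the membrane", "survey the housing", "calibrate the feed line" — 5 in total.
With 5 mandatory successors out of 10 tasks total, the latest slot for "mount the bracket" is 10−5 = 5, and it's reachable by doing all non-successors before "mount the bracket".

5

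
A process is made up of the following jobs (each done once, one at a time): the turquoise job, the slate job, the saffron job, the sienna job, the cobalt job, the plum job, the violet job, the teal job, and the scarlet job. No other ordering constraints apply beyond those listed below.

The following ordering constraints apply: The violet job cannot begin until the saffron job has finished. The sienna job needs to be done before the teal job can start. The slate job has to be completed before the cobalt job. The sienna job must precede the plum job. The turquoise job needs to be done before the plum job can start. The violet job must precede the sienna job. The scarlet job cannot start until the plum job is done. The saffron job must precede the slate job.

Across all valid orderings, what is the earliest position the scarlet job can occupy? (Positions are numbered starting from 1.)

6

The jobs that are forced before the scarlet job, directly or transitively, are the turquoise job, the saffron job, the sienna job, the plum job, the violet job. That's 5 jobs.
With 5 mandatory predecessors, the earliest the scarlet job can sit is position 5+1 = 6, and placing just those 5 first achieves it.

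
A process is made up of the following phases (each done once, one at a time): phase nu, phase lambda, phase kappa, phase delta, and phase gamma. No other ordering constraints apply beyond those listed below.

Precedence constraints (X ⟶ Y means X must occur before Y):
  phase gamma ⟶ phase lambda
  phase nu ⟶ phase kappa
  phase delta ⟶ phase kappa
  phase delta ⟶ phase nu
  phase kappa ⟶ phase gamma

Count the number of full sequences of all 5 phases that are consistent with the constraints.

Phase delta is the only phase with nothing required before it, so every ordering starts there.
Every phase is then forced in turn, so only 1 complete ordering is consistent with the constraints.

1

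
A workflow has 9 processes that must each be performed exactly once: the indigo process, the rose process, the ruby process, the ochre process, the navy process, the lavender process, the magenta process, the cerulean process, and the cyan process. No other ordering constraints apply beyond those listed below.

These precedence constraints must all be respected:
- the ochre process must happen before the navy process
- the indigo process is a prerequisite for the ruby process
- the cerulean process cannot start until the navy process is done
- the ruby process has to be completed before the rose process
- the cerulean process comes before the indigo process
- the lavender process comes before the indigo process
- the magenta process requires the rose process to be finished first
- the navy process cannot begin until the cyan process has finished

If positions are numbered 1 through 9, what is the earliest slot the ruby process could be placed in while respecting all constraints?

7

Every process that must precede the ruby process has to come before it. Tracing all chains that end at the ruby process, those processes are: the indigo process, the ochre process, the navy process, the lavender process, the cerulean process, the cyan process — 6 in total.
With 6 mandatory predecessors, the earliest the ruby process can sit is position 6+1 = 7, and placing just those 6 first achieves it.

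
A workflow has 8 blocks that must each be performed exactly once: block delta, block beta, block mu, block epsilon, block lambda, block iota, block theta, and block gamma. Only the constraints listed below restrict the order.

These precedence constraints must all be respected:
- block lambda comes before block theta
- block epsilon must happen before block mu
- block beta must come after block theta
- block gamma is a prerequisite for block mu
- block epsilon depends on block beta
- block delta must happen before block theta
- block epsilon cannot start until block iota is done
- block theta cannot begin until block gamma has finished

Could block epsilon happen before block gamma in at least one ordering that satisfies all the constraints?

Following block gamma → block theta → block beta → block epsilon, block gamma must precede block epsilon in every valid ordering.
Hence block epsilon can never be scheduled before block gamma.

No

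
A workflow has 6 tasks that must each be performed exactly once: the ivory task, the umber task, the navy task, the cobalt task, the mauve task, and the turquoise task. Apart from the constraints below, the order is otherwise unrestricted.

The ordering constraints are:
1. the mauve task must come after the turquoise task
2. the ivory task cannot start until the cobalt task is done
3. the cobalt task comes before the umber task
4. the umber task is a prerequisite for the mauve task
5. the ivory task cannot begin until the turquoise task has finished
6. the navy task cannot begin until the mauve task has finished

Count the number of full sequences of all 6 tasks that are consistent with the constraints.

2 tasks have no prerequisites (the cobalt task, the turquoise task), so any of them could come first.
Counting all ways to extend the partial order to a total order gives 11.

11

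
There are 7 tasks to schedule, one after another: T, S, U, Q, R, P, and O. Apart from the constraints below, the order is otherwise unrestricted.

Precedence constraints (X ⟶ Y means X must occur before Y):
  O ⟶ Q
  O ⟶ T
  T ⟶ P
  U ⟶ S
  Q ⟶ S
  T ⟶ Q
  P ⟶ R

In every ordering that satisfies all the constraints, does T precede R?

Yes

There is a constraint chain T → P → R.
So T must precede R in any valid ordering.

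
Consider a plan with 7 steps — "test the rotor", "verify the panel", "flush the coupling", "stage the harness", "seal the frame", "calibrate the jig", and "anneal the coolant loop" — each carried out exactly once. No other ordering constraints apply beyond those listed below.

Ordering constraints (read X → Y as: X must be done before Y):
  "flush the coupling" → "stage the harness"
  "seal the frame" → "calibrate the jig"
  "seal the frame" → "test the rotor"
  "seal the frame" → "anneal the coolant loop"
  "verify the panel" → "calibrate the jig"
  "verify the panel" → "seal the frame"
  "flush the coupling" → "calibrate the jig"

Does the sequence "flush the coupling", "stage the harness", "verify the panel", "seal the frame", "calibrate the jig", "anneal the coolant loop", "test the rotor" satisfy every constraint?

Yes

Checking each listed constraint against this order: for instance, "flush the coupling" is in position 1 and "calibrate the jig" in position 5, so that constraint holds — and the remaining constraints check out the same way.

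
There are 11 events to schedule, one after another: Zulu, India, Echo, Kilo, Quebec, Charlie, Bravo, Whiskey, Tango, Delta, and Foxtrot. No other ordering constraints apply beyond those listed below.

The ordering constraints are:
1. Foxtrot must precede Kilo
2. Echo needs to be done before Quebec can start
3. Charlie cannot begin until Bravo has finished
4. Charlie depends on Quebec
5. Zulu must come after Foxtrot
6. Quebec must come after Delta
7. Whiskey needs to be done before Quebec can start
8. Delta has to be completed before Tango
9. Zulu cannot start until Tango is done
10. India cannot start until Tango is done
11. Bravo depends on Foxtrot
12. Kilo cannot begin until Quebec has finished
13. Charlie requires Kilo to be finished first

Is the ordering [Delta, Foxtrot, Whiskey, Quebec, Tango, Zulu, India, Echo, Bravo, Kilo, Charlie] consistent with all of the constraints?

No

Here Echo comes after Quebec.
That contradicts the constraint that Echo must precede Quebec.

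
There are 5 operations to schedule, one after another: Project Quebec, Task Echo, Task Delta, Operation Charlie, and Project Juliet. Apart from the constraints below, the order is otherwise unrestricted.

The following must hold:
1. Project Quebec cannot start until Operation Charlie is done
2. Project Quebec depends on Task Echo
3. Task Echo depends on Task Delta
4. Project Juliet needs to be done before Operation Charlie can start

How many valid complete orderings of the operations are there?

2 operations have no prerequisites (Task Delta, Project Juliet), so any of them could come first.
Enumerating by repeatedly choosing an available operation (one whose prerequisites are all placed) gives 6 distinct complete orderings.

6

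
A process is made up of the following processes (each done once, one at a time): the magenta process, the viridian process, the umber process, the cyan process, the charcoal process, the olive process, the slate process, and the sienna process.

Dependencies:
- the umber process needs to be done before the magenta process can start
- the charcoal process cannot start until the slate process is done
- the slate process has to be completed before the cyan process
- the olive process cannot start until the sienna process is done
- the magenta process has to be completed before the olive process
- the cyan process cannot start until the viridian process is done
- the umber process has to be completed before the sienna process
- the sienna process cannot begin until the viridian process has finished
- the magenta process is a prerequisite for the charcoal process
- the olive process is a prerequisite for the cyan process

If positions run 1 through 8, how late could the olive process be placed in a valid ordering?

Following the constraints forward from the olive process, its only required successor is the cyan process.
With 1 mandatory successor out of 8 processes total, the latest slot for the olive process is 8−1 = 7, and it's reachable by doing all non-successors before the olive process.

7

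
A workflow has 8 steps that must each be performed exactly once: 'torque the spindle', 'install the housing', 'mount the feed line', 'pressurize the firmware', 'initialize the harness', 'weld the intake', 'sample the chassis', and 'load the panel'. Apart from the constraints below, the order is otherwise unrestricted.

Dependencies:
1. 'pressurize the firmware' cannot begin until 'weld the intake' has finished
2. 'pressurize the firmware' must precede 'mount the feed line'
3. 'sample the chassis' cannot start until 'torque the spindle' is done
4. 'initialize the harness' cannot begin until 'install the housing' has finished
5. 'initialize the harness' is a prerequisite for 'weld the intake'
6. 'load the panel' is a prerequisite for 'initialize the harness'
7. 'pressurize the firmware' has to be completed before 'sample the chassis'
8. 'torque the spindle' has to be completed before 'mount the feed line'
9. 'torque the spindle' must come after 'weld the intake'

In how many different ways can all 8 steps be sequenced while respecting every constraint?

8

The steps with no prerequisites are 'install the housing', 'load the panel'; any of them can be placed first.
Systematically extending each partial ordering one step at a time and counting, there are 8 complete orderings.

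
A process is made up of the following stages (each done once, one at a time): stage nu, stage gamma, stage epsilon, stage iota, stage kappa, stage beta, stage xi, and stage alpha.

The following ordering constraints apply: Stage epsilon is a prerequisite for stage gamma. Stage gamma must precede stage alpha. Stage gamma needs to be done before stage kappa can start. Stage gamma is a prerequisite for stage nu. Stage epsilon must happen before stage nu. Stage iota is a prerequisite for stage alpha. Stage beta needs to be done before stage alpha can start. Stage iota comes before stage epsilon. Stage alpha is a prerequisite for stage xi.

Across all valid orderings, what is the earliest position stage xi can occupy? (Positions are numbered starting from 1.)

6

Working backwards through the constraints from stage xi, its full set of required predecessors is stage gamma, stage epsilon, stage iota, stage beta, stage alpha — 5 of them.
So at minimum 5 stages come before stage xi, putting stage xi no earlier than position 6. That position is achievable by scheduling exactly those predecessors first.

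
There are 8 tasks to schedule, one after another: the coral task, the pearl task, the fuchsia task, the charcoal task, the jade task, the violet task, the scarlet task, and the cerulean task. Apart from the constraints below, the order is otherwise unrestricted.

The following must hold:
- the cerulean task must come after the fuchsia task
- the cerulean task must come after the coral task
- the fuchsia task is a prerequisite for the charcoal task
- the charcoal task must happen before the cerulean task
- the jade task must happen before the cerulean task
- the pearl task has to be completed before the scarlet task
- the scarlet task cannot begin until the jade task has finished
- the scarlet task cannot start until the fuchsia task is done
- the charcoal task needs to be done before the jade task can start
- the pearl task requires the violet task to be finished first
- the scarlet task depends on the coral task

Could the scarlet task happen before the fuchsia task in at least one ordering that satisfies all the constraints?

No

Following the fuchsia task → the scarlet task, the fuchsia task must precede the scarlet task in every valid ordering.
Hence the scarlet task can never be scheduled before the fuchsia task.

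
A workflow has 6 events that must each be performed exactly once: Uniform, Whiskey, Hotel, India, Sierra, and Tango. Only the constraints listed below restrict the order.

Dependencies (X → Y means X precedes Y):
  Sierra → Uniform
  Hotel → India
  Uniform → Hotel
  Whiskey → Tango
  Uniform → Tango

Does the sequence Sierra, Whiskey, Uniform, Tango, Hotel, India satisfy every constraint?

Yes

Checking each listed constraint against this order: for instance, Whiskey is in position 2 and Tango in position 4, so that constraint holds — and the remaining constraints check out the same way.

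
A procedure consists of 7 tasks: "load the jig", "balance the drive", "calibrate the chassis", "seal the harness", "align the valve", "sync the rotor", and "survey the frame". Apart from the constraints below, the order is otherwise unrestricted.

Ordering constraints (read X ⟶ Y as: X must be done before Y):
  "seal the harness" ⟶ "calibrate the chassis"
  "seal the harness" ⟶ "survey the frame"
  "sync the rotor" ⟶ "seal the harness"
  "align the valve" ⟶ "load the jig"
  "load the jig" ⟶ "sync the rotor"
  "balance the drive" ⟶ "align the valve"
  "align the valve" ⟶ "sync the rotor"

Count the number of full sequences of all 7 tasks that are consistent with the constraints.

Only "balance the drive" has no prerequisites, so it must go first.
Enumerating by repeatedly choosing an available task (one whose prerequisites are all placed) gives 2 distinct complete orderings.

2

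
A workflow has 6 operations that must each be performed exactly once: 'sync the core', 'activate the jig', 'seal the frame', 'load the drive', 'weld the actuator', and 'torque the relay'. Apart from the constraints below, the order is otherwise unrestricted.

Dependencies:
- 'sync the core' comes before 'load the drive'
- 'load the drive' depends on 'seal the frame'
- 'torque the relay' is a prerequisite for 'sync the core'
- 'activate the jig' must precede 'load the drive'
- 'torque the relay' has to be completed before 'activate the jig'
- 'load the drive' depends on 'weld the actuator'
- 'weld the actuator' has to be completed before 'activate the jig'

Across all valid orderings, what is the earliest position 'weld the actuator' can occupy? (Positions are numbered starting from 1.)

Nothing is required before 'weld the actuator'; it can be the very first operation.

1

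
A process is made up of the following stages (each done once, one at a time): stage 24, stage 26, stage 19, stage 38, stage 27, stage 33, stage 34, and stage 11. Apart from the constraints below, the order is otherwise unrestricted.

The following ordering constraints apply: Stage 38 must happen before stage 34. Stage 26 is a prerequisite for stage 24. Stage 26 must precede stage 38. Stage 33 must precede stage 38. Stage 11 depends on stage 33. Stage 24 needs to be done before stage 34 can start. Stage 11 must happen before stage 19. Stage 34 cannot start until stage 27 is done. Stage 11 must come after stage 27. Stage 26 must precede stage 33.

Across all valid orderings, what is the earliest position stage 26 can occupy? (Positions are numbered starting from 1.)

1

No constraint forces any other stage before stage 26, so it can be placed first.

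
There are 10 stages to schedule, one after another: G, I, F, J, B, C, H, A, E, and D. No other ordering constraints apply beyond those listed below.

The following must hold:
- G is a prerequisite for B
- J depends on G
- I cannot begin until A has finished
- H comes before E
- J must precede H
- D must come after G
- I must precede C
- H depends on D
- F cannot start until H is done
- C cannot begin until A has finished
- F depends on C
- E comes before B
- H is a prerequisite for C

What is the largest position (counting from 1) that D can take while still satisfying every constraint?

Every stage that must follow D has to come after it. Tracing all chains starting from D, those stages are: F, B, C, H, E — 5 in total.
So at least 5 stages follow D, putting D no later than position 5. That position is achievable by scheduling everything else first.

5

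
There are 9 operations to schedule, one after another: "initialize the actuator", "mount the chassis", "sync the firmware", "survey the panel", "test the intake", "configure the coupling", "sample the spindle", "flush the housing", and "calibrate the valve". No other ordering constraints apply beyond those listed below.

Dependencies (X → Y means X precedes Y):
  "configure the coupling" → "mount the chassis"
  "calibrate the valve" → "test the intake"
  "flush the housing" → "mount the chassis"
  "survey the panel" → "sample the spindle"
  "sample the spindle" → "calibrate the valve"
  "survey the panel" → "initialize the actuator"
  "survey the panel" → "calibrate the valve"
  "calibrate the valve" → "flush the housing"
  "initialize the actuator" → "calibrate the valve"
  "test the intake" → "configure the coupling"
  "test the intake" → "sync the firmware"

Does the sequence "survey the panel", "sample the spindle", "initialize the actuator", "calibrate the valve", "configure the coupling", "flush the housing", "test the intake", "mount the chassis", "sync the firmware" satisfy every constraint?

The sequence places "configure the coupling" ahead of "test the intake".
Since "test the intake" is required before "configure the coupling", the ordering is invalid.

No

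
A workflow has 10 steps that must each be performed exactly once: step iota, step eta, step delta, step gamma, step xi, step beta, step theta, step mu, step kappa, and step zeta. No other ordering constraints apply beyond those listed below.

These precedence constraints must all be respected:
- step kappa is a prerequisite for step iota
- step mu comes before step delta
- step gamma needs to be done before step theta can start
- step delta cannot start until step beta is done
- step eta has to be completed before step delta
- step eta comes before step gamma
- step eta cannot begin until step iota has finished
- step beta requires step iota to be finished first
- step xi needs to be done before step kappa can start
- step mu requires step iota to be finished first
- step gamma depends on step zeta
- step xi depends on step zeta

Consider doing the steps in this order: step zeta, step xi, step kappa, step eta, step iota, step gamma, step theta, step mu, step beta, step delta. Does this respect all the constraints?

Here step iota comes after step eta.
Since step iota is required before step eta, the ordering is invalid.

No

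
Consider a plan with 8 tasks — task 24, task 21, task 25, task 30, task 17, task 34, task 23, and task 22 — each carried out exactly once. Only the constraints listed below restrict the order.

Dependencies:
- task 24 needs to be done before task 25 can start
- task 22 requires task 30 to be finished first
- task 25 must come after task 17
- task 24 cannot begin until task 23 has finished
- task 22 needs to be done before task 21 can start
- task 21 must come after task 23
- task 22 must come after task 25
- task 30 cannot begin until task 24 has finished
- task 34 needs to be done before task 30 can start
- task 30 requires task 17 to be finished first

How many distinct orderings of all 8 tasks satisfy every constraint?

27

The tasks with no prerequisites are task 17, task 34, task 23; any of them can be placed first.
Counting all ways to extend the partial order to a total order gives 27.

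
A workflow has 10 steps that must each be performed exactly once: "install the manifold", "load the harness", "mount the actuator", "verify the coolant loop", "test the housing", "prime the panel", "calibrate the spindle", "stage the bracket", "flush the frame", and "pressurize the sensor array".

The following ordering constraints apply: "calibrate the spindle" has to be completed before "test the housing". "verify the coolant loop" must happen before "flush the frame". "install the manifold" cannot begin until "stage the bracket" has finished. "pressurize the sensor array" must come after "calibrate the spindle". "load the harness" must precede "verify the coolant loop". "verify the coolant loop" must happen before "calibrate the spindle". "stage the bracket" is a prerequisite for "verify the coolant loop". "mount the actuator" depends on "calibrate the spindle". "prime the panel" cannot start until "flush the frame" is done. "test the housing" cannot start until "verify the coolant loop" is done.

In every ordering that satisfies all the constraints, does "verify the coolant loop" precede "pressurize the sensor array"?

Following the dependencies: "verify the coolant loop" → "calibrate the spindle" → "pressurize the sensor array".
Hence "verify the coolant loop" necessarily comes before "pressurize the sensor array".

Yes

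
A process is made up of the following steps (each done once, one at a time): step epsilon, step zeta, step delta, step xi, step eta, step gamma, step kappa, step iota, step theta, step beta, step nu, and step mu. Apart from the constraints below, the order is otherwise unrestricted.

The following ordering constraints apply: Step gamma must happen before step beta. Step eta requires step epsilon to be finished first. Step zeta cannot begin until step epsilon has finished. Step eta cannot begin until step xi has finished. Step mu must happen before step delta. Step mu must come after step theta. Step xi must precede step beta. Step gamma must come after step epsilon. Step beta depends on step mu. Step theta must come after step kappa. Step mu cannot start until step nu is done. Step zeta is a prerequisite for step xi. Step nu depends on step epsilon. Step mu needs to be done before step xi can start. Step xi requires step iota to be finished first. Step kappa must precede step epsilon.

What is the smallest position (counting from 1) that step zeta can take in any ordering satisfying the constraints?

Every step that must precede step zeta has to come before it. Tracing all chains that end at step zeta, those steps are: step epsilon, step kappa — 2 in total.
With 2 mandatory predecessors, the earliest step zeta can sit is position 2+1 = 3, and placing just those 2 first achieves it.

3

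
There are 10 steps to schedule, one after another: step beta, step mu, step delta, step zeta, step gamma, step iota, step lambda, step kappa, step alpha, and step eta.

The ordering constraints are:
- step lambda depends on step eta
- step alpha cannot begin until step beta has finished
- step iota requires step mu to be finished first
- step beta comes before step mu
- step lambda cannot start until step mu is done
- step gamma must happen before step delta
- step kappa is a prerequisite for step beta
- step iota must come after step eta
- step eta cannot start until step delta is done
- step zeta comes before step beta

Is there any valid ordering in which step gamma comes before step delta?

Yes

Step gamma is actually forced before step delta by the constraints, so certainly some valid ordering has step gamma first.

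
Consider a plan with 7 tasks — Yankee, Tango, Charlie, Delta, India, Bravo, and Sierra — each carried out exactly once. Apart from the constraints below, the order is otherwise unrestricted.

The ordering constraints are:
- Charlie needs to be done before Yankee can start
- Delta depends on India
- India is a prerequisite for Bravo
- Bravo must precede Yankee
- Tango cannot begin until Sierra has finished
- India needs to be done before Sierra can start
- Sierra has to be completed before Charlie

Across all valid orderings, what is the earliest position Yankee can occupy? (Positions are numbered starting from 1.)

The tasks that are forced before Yankee, directly or transitively, are Charlie, India, Bravo, Sierra. That's 4 tasks.
With 4 mandatory predecessors, the earliest Yankee can sit is position 4+1 = 5, and placing just those 4 first achieves it.

5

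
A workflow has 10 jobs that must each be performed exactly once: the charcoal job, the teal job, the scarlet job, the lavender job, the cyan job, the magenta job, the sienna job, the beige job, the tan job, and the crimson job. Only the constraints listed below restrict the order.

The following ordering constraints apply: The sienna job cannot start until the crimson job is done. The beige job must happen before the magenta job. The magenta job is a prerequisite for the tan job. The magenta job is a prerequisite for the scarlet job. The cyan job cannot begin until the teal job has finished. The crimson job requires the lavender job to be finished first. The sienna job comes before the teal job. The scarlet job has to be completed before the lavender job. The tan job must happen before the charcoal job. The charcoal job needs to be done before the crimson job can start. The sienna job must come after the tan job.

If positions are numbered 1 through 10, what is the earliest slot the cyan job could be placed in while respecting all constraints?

10

Every job that must precede the cyan job has to come before it. Tracing all chains that end at the cyan job, those jobs are: the charcoal job, the teal job, the scarlet job, the lavender job, the magenta job, the sienna job, the beige job, the tan job, the crimson job — 9 in total.
With 9 mandatory predecessors, the earliest the cyan job can sit is position 9+1 = 10, and placing just those 9 first achieves it.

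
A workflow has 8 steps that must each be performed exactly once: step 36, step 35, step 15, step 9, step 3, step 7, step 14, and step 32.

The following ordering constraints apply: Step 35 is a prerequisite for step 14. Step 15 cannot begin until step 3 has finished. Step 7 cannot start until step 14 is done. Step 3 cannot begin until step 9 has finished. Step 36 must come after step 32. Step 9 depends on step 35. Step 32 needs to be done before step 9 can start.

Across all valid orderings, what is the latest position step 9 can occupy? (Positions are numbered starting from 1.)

The steps that are forced after step 9, directly or by a chain of constraints, are step 15, step 3. That's 2 steps.
So at least 2 steps follow step 9, putting step 9 no later than position 6. That position is achievable by scheduling everything else first.

6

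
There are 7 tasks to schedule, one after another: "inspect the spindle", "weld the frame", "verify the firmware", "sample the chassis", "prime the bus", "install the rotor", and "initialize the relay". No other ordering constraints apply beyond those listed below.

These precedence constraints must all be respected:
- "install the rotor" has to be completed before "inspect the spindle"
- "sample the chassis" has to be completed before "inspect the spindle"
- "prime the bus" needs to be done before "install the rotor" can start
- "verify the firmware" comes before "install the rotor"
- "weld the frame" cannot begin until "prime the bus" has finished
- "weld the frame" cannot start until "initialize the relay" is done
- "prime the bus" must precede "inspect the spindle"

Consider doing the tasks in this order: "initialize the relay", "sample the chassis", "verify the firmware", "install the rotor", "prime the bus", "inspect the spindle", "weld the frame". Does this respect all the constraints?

In the proposed order, "install the rotor" appears before "prime the bus".
That contradicts the constraint that "prime the bus" must precede "install the rotor".

No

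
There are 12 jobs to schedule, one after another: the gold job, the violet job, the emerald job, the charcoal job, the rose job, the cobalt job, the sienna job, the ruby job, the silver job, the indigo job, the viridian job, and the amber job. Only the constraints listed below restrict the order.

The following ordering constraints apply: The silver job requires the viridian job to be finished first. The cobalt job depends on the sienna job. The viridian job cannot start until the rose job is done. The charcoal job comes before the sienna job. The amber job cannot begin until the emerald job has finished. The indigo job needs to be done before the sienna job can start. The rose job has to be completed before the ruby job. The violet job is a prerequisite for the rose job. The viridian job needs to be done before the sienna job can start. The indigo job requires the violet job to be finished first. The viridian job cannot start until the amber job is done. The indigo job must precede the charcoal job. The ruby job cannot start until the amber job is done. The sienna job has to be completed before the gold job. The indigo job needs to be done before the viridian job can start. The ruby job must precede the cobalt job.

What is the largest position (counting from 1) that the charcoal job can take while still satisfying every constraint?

9

Following every chain forward from the charcoal job, the jobs that must come later are the gold job, the cobalt job, the sienna job — 3 of them.
With 3 mandatory successors out of 12 jobs total, the latest slot for the charcoal job is 12−3 = 9, and it's reachable by doing all non-successors before the charcoal job.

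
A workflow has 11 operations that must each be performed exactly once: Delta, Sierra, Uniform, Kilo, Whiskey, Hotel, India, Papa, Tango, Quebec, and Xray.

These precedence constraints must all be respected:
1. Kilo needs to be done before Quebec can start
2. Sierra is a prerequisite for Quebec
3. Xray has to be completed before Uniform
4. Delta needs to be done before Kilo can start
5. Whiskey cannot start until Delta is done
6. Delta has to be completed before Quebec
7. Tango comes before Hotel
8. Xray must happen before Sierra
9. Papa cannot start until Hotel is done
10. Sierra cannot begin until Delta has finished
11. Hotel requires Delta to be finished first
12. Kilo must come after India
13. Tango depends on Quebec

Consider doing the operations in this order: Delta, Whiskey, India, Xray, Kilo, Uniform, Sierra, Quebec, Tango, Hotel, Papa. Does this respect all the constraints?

Yes

Checking each listed constraint against this order: for instance, Delta is in position 1 and Hotel in position 10, so that constraint holds — and the remaining constraints check out the same way.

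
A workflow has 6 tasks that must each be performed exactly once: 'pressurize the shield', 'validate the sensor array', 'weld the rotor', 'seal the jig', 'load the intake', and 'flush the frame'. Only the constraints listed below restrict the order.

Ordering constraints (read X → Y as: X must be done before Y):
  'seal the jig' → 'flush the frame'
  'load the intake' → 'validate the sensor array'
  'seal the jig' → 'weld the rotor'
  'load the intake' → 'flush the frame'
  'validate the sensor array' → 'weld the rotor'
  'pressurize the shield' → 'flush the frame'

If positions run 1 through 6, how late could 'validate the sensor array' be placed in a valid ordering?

5

Following the constraints forward from 'validate the sensor array', its only required successor is 'weld the rotor'.
So at least 1 task follows 'validate the sensor array', putting 'validate the sensor array' no later than position 5. That position is achievable by scheduling everything else first.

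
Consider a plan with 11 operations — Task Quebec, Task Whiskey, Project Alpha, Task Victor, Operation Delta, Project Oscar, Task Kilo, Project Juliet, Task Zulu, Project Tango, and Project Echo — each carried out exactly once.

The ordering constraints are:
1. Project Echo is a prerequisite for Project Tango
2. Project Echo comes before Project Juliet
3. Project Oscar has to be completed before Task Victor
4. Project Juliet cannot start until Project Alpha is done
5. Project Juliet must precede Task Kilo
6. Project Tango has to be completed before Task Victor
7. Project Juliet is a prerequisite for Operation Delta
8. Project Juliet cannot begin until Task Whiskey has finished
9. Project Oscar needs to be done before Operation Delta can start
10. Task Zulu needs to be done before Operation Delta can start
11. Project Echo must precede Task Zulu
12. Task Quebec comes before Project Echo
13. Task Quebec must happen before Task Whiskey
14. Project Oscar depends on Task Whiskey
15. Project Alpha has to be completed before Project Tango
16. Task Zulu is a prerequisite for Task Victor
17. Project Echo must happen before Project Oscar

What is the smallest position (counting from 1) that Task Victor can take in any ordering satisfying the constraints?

8

Working backwards through the constraints from Task Victor, its full set of required predecessors is Task Quebec, Task Whiskey, Project Alpha, Project Oscar, Task Zulu, Project Tango, Project Echo — 7 of them.
With 7 mandatory predecessors, the earliest Task Victor can sit is position 7+1 = 8, and placing just those 7 first achieves it.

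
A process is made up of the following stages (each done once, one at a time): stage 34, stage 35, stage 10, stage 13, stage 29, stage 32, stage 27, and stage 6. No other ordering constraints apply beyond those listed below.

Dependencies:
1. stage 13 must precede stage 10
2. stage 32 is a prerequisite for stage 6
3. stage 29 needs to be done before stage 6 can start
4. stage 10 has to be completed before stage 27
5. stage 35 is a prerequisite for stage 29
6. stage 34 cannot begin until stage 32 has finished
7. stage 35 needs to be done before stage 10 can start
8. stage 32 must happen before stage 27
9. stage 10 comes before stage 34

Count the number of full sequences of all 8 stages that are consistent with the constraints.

The stages with no prerequisites are stage 35, stage 13, stage 32; any of them can be placed first.
Systematically extending each partial ordering one stage at a time and counting, there are 228 complete orderings.

228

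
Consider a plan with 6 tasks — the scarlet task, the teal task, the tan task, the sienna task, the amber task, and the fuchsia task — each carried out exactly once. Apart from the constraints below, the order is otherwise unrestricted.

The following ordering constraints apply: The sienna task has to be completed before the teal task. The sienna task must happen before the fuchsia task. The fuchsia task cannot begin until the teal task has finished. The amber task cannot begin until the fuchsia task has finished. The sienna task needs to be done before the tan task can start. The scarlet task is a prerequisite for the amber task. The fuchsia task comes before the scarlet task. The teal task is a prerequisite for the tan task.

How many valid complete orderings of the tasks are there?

4

The sienna task is the only task with nothing required before it, so every ordering starts there.
Systematically extending each partial ordering one task at a time and counting, there are 4 complete orderings.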